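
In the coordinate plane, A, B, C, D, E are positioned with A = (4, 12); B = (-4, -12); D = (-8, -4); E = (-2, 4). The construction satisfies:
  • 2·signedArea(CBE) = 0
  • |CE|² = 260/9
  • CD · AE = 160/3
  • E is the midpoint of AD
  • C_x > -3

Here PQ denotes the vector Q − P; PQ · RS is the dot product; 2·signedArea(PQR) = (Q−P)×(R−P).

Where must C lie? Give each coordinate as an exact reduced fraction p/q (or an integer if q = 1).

C = (-8/3, -4/3)

1. C_x = -8/3  [2·signedArea(CBE) = 0 ∩ CD · AE = 160/3]
2. C_y = -4/3  [2·signedArea(CBE) = 0 ∩ CD · AE = 160/3]
   → C = (-8/3, -4/3)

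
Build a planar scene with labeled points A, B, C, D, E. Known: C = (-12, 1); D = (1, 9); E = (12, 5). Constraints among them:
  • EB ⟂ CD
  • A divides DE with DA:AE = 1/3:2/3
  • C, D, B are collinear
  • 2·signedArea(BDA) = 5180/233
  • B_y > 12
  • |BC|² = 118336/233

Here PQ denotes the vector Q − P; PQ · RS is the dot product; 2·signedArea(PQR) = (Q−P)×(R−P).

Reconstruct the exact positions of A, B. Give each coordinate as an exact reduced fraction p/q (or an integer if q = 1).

A = (14/3, 23/3)
B = (1676/233, 2985/233)

1. A_x = 14/3  [A divides DE with DA:AE = 1/3:2/3]
2. A_y = 23/3  [A divides DE with DA:AE = 1/3:2/3]
   → A = (14/3, 23/3)
3. B_x = 1676/233  [C, D, B are collinear ∩ EB ⟂ CD]
4. B_y = 2985/233  [C, D, B are collinear ∩ EB ⟂ CD]
   → B = (1676/233, 2985/233)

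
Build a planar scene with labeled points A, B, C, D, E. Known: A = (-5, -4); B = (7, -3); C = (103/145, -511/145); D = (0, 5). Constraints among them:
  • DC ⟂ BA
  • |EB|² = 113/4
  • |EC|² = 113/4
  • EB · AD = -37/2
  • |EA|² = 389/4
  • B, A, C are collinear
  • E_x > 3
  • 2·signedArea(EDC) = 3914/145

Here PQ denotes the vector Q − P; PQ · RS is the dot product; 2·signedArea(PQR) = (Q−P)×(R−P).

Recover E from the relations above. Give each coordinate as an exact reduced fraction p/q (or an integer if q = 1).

E = (7/2, 1)

1. E_x = 7/2  [EB · AD = -37/2 ∩ 2·signedArea(EDC) = 3914/145]
2. E_y = 1  [EB · AD = -37/2 ∩ 2·signedArea(EDC) = 3914/145]
   → E = (7/2, 1)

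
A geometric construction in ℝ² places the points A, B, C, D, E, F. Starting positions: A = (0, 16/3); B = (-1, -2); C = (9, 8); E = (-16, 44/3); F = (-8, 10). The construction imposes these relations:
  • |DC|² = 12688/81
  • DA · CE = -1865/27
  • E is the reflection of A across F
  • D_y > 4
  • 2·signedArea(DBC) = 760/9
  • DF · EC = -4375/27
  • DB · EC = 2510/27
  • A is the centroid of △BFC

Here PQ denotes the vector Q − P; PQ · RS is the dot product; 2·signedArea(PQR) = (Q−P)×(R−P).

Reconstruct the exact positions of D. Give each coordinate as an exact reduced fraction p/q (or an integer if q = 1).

1. D_x = -3  [DB · EC = 2510/27 ∩ 2·signedArea(DBC) = 760/9]
2. D_y = 40/9  [DB · EC = 2510/27 ∩ 2·signedArea(DBC) = 760/9]
   → D = (-3, 40/9)

D = (-3, 40/9)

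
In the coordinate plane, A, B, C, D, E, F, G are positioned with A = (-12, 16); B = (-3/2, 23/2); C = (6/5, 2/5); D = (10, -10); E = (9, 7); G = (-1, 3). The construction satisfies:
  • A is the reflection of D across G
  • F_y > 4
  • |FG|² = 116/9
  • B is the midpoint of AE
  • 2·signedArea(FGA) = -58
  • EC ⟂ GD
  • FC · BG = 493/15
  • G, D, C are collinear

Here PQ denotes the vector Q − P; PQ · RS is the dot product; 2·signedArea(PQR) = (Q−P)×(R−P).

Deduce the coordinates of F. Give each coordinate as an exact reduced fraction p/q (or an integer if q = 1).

F = (7/3, 13/3)

1. F_x = 7/3  [2·signedArea(FGA) = -58 ∩ FC · BG = 493/15]
2. F_y = 13/3  [2·signedArea(FGA) = -58 ∩ FC · BG = 493/15]
   → F = (7/3, 13/3)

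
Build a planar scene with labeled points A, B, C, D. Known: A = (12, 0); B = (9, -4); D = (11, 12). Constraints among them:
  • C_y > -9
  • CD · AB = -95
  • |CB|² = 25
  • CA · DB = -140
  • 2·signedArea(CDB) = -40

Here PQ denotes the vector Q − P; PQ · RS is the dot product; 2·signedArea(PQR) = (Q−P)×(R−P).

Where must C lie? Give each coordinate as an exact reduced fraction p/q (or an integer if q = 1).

C = (6, -8)

1. C_x = 6  [2·signedArea(CDB) = -40 ∩ CD · AB = -95]
2. C_y = -8  [2·signedArea(CDB) = -40 ∩ CD · AB = -95]
   → C = (6, -8)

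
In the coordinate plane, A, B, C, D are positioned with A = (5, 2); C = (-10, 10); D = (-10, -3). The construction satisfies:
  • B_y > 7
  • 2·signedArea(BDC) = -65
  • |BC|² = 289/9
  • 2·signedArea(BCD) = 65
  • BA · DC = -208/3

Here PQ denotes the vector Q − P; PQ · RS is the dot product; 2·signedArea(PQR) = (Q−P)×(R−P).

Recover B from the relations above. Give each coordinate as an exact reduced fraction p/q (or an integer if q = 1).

B = (-5, 22/3)

1. B_x = -5  [2·signedArea(BCD) = 65 ∩ BA · DC = -208/3]
2. B_y = 22/3  [2·signedArea(BCD) = 65 ∩ BA · DC = -208/3]
   → B = (-5, 22/3)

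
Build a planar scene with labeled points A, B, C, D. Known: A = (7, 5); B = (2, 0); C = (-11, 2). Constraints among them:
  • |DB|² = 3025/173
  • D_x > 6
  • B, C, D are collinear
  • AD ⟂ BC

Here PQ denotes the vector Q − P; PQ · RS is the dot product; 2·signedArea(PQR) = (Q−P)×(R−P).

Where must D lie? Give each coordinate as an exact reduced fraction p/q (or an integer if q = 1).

D = (1061/173, -110/173)

1. D_x = 1061/173  [B, C, D are collinear ∩ AD ⟂ BC]
2. D_y = -110/173  [B, C, D are collinear ∩ AD ⟂ BC]
   → D = (1061/173, -110/173)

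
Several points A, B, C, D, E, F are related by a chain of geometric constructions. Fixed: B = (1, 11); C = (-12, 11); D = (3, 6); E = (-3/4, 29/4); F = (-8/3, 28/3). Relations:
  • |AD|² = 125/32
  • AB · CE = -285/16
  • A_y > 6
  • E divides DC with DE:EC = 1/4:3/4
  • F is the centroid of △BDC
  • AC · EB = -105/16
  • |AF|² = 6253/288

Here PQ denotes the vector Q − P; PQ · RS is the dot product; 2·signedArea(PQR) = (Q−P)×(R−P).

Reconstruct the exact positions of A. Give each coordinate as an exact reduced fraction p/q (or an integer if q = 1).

1. A_x = 9/8  [AB · CE = -285/16 ∩ AC · EB = -105/16]
2. A_y = 53/8  [AB · CE = -285/16 ∩ AC · EB = -105/16]
   → A = (9/8, 53/8)

A = (9/8, 53/8)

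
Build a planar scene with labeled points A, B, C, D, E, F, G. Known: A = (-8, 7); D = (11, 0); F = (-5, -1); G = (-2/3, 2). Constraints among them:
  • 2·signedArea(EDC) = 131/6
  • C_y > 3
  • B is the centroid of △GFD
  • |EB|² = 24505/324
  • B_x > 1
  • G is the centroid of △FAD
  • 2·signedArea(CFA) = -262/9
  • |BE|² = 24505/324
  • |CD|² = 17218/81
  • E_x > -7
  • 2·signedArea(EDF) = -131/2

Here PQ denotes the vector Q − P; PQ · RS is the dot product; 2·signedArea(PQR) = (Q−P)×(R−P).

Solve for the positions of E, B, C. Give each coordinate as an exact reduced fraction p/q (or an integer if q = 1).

1. B_x = 16/9  [B is the centroid of △GFD]
2. B_y = 1/3  [B is the centroid of △GFD]
   → B = (16/9, 1/3)
3. C_x = -28/9  [line -8·x + -3·y + -125/9 = 0 ∩ |CD|² = 17218/81]
4. C_y = 11/3  [line -8·x + -3·y + -125/9 = 0 ∩ |CD|² = 17218/81]
   → C = (-28/9, 11/3)
5. E_x = -13/2  [2·signedArea(EDC) = 131/6 ∩ 2·signedArea(EDF) = -131/2]
6. E_y = 3  [2·signedArea(EDC) = 131/6 ∩ 2·signedArea(EDF) = -131/2]
   → E = (-13/2, 3)

B = (16/9, 1/3)
C = (-28/9, 11/3)
E = (-13/2, 3)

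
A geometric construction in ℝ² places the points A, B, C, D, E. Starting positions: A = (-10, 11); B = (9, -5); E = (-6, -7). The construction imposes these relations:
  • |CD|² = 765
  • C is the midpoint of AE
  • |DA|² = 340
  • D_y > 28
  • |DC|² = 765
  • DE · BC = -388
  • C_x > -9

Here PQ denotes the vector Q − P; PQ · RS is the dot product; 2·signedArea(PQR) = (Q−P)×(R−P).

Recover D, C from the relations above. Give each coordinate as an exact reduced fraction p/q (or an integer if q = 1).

C = (-8, 2)
D = (-14, 29)

1. C_x = -8  [C is the midpoint of AE]
2. C_y = 2  [C is the midpoint of AE]
   → C = (-8, 2)
3. D_x = -14  [line 17·x + -7·y + 441 = 0 ∩ |DC|² = 765]
4. D_y = 29  [line 17·x + -7·y + 441 = 0 ∩ |DC|² = 765]
   → D = (-14, 29)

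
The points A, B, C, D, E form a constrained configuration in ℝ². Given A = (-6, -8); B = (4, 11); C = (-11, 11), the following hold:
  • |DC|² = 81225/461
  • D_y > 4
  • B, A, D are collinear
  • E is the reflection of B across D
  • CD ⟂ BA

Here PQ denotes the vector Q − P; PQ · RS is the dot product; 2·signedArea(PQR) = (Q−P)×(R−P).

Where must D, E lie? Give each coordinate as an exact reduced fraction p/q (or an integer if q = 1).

1. D_x = 344/461  [B, A, D are collinear ∩ CD ⟂ BA]
2. D_y = 2221/461  [B, A, D are collinear ∩ CD ⟂ BA]
   → D = (344/461, 2221/461)
3. E_x = -1156/461  [E is the reflection of B across D]
4. E_y = -629/461  [E is the reflection of B across D]
   → E = (-1156/461, -629/461)

D = (344/461, 2221/461)
E = (-1156/461, -629/461)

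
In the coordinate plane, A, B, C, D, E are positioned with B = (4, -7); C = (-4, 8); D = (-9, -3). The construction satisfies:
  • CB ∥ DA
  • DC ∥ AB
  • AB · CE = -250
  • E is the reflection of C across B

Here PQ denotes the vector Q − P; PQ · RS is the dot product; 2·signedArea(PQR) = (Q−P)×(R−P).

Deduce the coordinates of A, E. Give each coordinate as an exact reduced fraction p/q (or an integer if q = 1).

A = (-1, -18)
E = (12, -22)

1. A_x = -1  [DC ∥ AB ∩ CB ∥ DA]
2. A_y = -18  [DC ∥ AB ∩ CB ∥ DA]
   → A = (-1, -18)
3. E_x = 12  [E is the reflection of C across B]
4. E_y = -22  [E is the reflection of C across B]
   → E = (12, -22)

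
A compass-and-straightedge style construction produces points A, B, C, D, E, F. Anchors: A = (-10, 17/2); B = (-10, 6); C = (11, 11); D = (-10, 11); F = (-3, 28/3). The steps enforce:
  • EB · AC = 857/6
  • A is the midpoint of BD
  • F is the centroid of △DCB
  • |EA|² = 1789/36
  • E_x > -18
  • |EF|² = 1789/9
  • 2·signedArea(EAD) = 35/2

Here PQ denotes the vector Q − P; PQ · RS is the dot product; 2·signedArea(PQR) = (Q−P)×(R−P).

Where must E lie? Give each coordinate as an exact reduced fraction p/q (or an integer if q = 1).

1. E_x = -17  [2·signedArea(EAD) = 35/2 ∩ EB · AC = 857/6]
2. E_y = 23/3  [2·signedArea(EAD) = 35/2 ∩ EB · AC = 857/6]
   → E = (-17, 23/3)

E = (-17, 23/3)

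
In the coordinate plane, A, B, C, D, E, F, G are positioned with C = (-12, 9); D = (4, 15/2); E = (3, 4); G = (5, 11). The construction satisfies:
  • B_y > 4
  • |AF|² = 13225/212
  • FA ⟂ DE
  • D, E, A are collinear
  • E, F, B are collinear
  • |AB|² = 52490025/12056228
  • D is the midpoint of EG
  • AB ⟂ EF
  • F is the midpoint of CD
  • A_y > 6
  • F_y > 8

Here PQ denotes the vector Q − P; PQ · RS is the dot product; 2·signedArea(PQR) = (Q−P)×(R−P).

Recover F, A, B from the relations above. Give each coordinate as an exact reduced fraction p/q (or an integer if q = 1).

1. F_x = -4  [F is the midpoint of CD]
2. F_y = 33/4  [F is the midpoint of CD]
   → F = (-4, 33/4)
3. A_x = 381/106  [D, E, A are collinear ∩ FA ⟂ DE]
4. A_y = 1289/212  [D, E, A are collinear ∩ FA ⟂ DE]
   → A = (381/106, 1289/212)
5. B_x = 142824/56869  [E, F, B are collinear ∩ AB ⟂ EF]
6. B_y = 977377/227476  [E, F, B are collinear ∩ AB ⟂ EF]
   → B = (142824/56869, 977377/227476)

A = (381/106, 1289/212)
B = (142824/56869, 977377/227476)
F = (-4, 33/4)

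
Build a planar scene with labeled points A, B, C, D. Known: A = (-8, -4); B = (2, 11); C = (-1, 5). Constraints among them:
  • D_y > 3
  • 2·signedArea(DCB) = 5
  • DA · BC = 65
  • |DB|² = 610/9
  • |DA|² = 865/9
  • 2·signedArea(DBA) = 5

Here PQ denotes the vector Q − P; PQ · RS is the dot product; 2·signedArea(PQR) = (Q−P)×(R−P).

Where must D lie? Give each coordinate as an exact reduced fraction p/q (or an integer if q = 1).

D = (-7/3, 4)

1. D_x = -7/3  [2·signedArea(DBA) = 5 ∩ DA · BC = 65]
2. D_y = 4  [2·signedArea(DBA) = 5 ∩ DA · BC = 65]
   → D = (-7/3, 4)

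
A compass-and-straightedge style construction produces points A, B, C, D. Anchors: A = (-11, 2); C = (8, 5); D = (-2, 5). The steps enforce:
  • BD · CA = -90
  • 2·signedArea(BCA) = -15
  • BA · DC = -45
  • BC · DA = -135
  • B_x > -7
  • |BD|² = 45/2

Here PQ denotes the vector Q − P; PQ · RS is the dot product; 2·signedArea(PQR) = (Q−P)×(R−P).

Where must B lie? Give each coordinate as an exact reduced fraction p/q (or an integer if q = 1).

B = (-13/2, 7/2)

1. B_x = -13/2  [BC · DA = -135 ∩ 2·signedArea(BCA) = -15]
2. B_y = 7/2  [BC · DA = -135 ∩ 2·signedArea(BCA) = -15]
   → B = (-13/2, 7/2)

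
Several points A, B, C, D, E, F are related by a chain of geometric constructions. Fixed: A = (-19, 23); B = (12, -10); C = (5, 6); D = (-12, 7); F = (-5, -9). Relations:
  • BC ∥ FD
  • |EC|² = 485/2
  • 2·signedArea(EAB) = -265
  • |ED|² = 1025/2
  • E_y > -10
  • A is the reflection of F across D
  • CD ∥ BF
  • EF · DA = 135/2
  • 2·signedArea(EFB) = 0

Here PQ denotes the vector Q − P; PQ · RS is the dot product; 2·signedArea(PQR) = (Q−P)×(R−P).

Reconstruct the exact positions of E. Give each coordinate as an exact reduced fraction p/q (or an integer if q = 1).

E = (7/2, -19/2)

1. E_x = 7/2  [2·signedArea(EFB) = 0 ∩ 2·signedArea(EAB) = -265]
2. E_y = -19/2  [2·signedArea(EFB) = 0 ∩ 2·signedArea(EAB) = -265]
   → E = (7/2, -19/2)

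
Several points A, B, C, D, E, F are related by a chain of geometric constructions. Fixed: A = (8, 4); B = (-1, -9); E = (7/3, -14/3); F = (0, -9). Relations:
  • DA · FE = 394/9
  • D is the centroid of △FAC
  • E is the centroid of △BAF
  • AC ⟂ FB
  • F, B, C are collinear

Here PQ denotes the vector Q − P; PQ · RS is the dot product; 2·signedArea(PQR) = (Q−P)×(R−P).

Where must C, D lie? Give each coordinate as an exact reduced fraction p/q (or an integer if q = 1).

C = (8, -9)
D = (16/3, -14/3)

1. C_x = 8  [F, B, C are collinear ∩ AC ⟂ FB]
2. C_y = -9  [F, B, C are collinear ∩ AC ⟂ FB]
   → C = (8, -9)
3. D_x = 16/3  [D is the centroid of △FAC]
4. D_y = -14/3  [D is the centroid of △FAC]
   → D = (16/3, -14/3)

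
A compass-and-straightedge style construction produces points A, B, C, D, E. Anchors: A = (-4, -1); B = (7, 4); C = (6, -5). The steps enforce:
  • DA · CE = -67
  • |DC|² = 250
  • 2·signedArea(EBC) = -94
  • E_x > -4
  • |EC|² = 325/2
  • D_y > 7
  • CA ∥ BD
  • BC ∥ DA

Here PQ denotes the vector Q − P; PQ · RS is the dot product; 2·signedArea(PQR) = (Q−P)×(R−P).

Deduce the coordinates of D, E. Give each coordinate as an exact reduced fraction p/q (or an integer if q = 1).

D = (-3, 8)
E = (-7/2, 7/2)

1. D_x = -3  [BC ∥ DA ∩ CA ∥ BD]
2. D_y = 8  [BC ∥ DA ∩ CA ∥ BD]
   → D = (-3, 8)
3. E_x = -7/2  [2·signedArea(EBC) = -94 ∩ DA · CE = -67]
4. E_y = 7/2  [2·signedArea(EBC) = -94 ∩ DA · CE = -67]
   → E = (-7/2, 7/2)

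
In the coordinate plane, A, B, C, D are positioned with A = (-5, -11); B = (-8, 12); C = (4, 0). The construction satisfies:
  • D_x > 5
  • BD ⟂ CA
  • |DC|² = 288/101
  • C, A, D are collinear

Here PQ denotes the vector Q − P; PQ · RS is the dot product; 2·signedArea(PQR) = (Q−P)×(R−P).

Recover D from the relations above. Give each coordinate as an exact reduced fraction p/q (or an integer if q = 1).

D = (512/101, 132/101)

1. D_x = 512/101  [C, A, D are collinear ∩ BD ⟂ CA]
2. D_y = 132/101  [C, A, D are collinear ∩ BD ⟂ CA]
   → D = (512/101, 132/101)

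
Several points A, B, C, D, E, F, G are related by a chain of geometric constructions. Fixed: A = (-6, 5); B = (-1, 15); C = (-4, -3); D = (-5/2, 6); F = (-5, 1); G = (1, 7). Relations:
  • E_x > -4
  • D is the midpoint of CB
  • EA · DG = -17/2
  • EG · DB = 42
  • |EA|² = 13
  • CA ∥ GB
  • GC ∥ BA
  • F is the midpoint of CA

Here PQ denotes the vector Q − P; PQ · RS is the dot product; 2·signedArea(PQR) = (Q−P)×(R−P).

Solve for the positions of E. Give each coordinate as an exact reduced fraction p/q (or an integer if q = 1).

E = (-3, 3)

1. E_x = -3  [EG · DB = 42 ∩ EA · DG = -17/2]
2. E_y = 3  [EG · DB = 42 ∩ EA · DG = -17/2]
   → E = (-3, 3)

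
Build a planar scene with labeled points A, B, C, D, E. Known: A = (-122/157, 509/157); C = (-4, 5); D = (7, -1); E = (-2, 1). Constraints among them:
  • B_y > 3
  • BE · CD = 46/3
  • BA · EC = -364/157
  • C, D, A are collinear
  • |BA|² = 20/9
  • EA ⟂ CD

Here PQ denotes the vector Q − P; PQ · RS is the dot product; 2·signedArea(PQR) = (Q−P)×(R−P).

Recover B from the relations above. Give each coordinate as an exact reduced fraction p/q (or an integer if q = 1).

B = (-1064/471, 1451/471)

1. B_x = -1064/471  [BE · CD = 46/3 ∩ BA · EC = -364/157]
2. B_y = 1451/471  [BE · CD = 46/3 ∩ BA · EC = -364/157]
   → B = (-1064/471, 1451/471)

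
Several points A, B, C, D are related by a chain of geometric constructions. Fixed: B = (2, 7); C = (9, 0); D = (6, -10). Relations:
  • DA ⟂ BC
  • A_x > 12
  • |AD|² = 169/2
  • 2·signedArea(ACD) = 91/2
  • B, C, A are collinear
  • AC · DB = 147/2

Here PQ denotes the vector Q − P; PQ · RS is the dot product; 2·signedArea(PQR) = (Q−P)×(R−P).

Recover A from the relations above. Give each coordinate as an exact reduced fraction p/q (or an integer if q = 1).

1. A_x = 25/2  [B, C, A are collinear ∩ DA ⟂ BC]
2. A_y = -7/2  [B, C, A are collinear ∩ DA ⟂ BC]
   → A = (25/2, -7/2)

A = (25/2, -7/2)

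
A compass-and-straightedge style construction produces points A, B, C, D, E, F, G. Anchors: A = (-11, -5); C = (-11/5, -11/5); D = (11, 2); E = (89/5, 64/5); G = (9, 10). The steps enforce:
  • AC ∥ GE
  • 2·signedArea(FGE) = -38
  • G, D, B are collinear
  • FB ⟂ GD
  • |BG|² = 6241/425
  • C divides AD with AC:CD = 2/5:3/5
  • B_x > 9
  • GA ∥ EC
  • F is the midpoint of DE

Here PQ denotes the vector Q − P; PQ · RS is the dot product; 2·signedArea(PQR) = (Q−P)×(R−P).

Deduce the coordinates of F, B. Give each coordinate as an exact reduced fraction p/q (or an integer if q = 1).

B = (844/85, 534/85)
F = (72/5, 37/5)

1. F_x = 72/5  [F is the midpoint of DE]
2. F_y = 37/5  [F is the midpoint of DE]
   → F = (72/5, 37/5)
3. B_x = 844/85  [G, D, B are collinear ∩ FB ⟂ GD]
4. B_y = 534/85  [G, D, B are collinear ∩ FB ⟂ GD]
   → B = (844/85, 534/85)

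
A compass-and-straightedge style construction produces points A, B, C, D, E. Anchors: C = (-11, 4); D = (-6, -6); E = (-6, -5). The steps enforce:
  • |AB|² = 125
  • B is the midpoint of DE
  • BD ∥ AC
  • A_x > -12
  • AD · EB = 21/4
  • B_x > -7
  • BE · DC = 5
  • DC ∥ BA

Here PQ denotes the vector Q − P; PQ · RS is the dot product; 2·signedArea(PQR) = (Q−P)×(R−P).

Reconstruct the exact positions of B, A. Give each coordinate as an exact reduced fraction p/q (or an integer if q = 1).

1. B_x = -6  [B is the midpoint of DE]
2. B_y = -11/2  [B is the midpoint of DE]
   → B = (-6, -11/2)
3. A_x = -11  [BD ∥ AC ∩ DC ∥ BA]
4. A_y = 9/2  [BD ∥ AC ∩ DC ∥ BA]
   → A = (-11, 9/2)

A = (-11, 9/2)
B = (-6, -11/2)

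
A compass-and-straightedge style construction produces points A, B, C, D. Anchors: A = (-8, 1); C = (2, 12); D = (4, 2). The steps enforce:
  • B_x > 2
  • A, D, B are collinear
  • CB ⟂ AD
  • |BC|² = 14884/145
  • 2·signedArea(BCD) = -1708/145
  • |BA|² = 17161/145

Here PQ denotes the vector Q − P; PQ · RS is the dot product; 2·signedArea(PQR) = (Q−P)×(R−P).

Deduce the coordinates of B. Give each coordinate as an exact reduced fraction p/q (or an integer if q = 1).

B = (412/145, 276/145)

1. B_x = 412/145  [A, D, B are collinear ∩ CB ⟂ AD]
2. B_y = 276/145  [A, D, B are collinear ∩ CB ⟂ AD]
   → B = (412/145, 276/145)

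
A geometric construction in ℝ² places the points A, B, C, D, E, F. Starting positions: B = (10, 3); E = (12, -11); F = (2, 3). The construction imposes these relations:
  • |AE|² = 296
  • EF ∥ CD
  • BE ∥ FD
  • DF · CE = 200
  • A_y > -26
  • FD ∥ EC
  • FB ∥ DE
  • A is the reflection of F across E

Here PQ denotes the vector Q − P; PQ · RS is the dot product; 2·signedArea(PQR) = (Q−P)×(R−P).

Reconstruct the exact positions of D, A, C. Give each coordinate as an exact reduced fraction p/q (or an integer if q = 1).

A = (22, -25)
C = (14, -25)
D = (4, -11)

1. D_x = 4  [FB ∥ DE ∩ BE ∥ FD]
2. D_y = -11  [FB ∥ DE ∩ BE ∥ FD]
   → D = (4, -11)
3. A_x = 22  [A is the reflection of F across E]
4. A_y = -25  [A is the reflection of F across E]
   → A = (22, -25)
5. C_x = 14  [EF ∥ CD ∩ FD ∥ EC]
6. C_y = -25  [EF ∥ CD ∩ FD ∥ EC]
   → C = (14, -25)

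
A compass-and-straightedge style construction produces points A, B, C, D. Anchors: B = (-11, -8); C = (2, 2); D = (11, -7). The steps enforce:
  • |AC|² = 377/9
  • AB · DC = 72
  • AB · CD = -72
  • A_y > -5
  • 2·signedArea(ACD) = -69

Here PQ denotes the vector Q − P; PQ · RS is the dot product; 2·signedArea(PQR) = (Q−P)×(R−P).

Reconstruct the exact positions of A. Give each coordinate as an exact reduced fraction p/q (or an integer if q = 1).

1. A_x = 2/3  [2·signedArea(ACD) = -69 ∩ AB · DC = 72]
2. A_y = -13/3  [2·signedArea(ACD) = -69 ∩ AB · DC = 72]
   → A = (2/3, -13/3)

A = (2/3, -13/3)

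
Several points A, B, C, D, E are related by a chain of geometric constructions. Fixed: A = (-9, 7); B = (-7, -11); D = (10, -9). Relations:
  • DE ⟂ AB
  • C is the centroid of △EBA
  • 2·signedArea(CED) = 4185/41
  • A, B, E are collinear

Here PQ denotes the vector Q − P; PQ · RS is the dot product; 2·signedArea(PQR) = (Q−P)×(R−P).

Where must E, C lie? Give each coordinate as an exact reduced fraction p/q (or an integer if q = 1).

C = (-629/82, -407/82)
E = (-575/82, -893/82)

1. E_x = -575/82  [A, B, E are collinear ∩ DE ⟂ AB]
2. E_y = -893/82  [A, B, E are collinear ∩ DE ⟂ AB]
   → E = (-575/82, -893/82)
3. C_x = -629/82  [C is the centroid of △EBA]
4. C_y = -407/82  [C is the centroid of △EBA]
   → C = (-629/82, -407/82)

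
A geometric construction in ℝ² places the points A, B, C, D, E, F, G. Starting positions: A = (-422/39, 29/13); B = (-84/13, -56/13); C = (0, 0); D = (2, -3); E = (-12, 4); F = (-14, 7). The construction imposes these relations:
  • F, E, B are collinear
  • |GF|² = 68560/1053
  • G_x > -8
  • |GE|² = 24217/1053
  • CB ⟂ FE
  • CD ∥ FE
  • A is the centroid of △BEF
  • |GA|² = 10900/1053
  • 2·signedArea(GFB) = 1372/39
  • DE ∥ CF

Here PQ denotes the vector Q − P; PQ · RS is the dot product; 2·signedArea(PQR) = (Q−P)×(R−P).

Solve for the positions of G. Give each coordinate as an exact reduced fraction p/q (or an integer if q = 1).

G = (-890/117, 27/13)

1. G_x = -890/117  [line 147/13·x + 98/13·y + 2744/39 = 0 ∩ |GA|² = 10900/1053]
2. G_y = 27/13  [line 147/13·x + 98/13·y + 2744/39 = 0 ∩ |GA|² = 10900/1053]
   → G = (-890/117, 27/13)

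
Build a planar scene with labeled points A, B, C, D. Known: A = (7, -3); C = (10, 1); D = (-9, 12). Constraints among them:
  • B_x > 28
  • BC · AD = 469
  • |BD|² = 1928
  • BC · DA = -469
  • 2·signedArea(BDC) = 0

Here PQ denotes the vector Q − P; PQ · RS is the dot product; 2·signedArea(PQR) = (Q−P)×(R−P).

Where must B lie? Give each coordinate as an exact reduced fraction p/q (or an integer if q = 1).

B = (29, -10)

1. B_x = 29  [2·signedArea(BDC) = 0 ∩ BC · AD = 469]
2. B_y = -10  [2·signedArea(BDC) = 0 ∩ BC · AD = 469]
   → B = (29, -10)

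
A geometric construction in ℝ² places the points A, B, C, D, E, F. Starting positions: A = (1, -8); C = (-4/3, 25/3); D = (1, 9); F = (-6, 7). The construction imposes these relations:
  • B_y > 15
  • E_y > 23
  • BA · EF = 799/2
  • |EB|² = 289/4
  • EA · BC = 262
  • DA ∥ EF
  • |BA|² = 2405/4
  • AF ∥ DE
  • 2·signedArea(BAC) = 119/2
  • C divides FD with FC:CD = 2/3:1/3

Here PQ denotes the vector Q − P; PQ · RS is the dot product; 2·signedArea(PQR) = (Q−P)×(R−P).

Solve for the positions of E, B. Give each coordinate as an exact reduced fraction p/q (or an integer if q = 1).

B = (-6, 31/2)
E = (-6, 24)

1. E_x = -6  [DA ∥ EF ∩ AF ∥ DE]
2. E_y = 24  [DA ∥ EF ∩ AF ∥ DE]
   → E = (-6, 24)
3. B_x = -6  [BA · EF = 799/2 ∩ 2·signedArea(BAC) = 119/2]
4. B_y = 31/2  [BA · EF = 799/2 ∩ 2·signedArea(BAC) = 119/2]
   → B = (-6, 31/2)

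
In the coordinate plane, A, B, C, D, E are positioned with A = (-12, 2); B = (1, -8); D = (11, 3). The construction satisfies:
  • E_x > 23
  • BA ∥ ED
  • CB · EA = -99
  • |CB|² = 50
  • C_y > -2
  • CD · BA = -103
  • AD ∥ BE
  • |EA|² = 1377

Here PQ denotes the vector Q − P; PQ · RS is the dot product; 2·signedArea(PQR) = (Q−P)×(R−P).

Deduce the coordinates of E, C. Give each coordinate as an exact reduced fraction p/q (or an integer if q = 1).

C = (0, -1)
E = (24, -7)

1. E_x = 24  [BA ∥ ED ∩ AD ∥ BE]
2. E_y = -7  [BA ∥ ED ∩ AD ∥ BE]
   → E = (24, -7)
3. C_x = 0  [CD · BA = -103 ∩ CB · EA = -99]
4. C_y = -1  [CD · BA = -103 ∩ CB · EA = -99]
   → C = (0, -1)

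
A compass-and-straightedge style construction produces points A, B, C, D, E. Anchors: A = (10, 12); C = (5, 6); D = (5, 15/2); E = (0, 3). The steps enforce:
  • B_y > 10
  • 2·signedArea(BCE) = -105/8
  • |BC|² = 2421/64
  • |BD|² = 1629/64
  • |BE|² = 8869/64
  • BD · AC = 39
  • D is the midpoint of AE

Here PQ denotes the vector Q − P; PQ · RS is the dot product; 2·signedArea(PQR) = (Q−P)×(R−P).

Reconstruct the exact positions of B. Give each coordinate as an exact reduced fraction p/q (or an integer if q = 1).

B = (35/4, 87/8)

1. B_x = 35/4  [2·signedArea(BCE) = -105/8 ∩ BD · AC = 39]
2. B_y = 87/8  [2·signedArea(BCE) = -105/8 ∩ BD · AC = 39]
   → B = (35/4, 87/8)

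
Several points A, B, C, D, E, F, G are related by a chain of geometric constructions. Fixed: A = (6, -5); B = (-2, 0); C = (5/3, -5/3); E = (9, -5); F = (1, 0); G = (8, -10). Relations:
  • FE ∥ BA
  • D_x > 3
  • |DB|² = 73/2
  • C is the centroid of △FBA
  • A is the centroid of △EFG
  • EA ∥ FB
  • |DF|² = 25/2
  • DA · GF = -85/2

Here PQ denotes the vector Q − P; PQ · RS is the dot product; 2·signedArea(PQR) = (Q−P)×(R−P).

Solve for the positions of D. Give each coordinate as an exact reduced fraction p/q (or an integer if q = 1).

1. D_x = 7/2  [line 7·x + -10·y + -99/2 = 0 ∩ |DB|² = 73/2]
2. D_y = -5/2  [line 7·x + -10·y + -99/2 = 0 ∩ |DB|² = 73/2]
   → D = (7/2, -5/2)

D = (7/2, -5/2)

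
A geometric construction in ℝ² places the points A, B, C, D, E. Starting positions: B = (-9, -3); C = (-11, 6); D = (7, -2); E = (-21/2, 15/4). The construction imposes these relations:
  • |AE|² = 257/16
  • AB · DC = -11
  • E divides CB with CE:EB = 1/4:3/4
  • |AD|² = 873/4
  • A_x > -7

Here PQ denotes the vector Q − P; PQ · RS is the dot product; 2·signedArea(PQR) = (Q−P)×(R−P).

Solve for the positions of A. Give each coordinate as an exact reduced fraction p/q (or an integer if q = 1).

A = (-13/2, 4)

1. A_x = -13/2  [line 18·x + -8·y + 149 = 0 ∩ |AE|² = 257/16]
2. A_y = 4  [line 18·x + -8·y + 149 = 0 ∩ |AE|² = 257/16]
   → A = (-13/2, 4)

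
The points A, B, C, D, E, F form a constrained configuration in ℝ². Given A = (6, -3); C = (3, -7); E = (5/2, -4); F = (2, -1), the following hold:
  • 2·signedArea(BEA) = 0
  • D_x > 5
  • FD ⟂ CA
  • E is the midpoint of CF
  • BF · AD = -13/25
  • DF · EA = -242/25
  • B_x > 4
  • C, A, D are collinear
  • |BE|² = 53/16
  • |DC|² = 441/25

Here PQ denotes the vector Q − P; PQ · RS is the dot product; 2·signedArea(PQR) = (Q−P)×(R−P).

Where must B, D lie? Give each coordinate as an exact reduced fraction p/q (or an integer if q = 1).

B = (17/4, -7/2)
D = (138/25, -91/25)

1. B_x = 17/4  [line -1·x + 7/2·y + 33/2 = 0 ∩ |BE|² = 53/16]
2. B_y = -7/2  [line -1·x + 7/2·y + 33/2 = 0 ∩ |BE|² = 53/16]
   → B = (17/4, -7/2)
3. D_x = 138/25  [C, A, D are collinear ∩ FD ⟂ CA]
4. D_y = -91/25  [C, A, D are collinear ∩ FD ⟂ CA]
   → D = (138/25, -91/25)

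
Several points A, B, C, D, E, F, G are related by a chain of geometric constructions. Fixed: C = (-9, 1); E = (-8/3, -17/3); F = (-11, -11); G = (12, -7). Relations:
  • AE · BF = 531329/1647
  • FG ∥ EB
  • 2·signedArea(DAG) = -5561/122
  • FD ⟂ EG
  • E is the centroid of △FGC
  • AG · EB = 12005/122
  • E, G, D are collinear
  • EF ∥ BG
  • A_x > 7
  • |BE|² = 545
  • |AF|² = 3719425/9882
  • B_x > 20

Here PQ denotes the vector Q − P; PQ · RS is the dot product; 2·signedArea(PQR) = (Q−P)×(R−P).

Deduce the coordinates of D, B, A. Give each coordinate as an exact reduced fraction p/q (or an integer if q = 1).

A = (8009/1098, -4987/1098)
B = (61/3, -5/3)
D = (-1275/122, -605/122)

1. D_x = -1275/122  [E, G, D are collinear ∩ FD ⟂ EG]
2. D_y = -605/122  [E, G, D are collinear ∩ FD ⟂ EG]
   → D = (-1275/122, -605/122)
3. B_x = 61/3  [EF ∥ BG ∩ FG ∥ EB]
4. B_y = -5/3  [EF ∥ BG ∩ FG ∥ EB]
   → B = (61/3, -5/3)
5. A_x = 8009/1098  [AG · EB = 12005/122 ∩ 2·signedArea(DAG) = -5561/122]
6. A_y = -4987/1098  [AG · EB = 12005/122 ∩ 2·signedArea(DAG) = -5561/122]
   → A = (8009/1098, -4987/1098)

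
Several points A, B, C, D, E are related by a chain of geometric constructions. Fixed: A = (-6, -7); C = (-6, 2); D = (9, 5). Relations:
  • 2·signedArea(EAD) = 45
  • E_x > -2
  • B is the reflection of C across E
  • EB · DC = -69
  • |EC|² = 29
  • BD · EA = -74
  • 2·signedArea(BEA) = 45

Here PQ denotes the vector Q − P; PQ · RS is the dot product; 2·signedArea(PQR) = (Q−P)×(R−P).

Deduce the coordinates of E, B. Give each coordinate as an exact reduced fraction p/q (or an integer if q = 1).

1. E_x = -1  [line -12·x + 15·y + -12 = 0 ∩ |EC|² = 29]
2. E_y = 0  [line -12·x + 15·y + -12 = 0 ∩ |EC|² = 29]
   → E = (-1, 0)
3. B_x = 4  [B is the reflection of C across E]
4. B_y = -2  [B is the reflection of C across E]
   → B = (4, -2)

B = (4, -2)
E = (-1, 0)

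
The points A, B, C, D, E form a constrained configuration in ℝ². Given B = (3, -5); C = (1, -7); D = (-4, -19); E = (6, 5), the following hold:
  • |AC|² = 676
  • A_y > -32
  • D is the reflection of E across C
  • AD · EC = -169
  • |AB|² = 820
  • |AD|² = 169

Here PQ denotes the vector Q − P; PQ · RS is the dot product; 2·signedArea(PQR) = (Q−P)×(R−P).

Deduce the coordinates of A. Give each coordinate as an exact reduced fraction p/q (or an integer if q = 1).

1. A_x = -9  [line 5·x + 12·y + 417 = 0 ∩ |AC|² = 676]
2. A_y = -31  [line 5·x + 12·y + 417 = 0 ∩ |AC|² = 676]
   → A = (-9, -31)

A = (-9, -31)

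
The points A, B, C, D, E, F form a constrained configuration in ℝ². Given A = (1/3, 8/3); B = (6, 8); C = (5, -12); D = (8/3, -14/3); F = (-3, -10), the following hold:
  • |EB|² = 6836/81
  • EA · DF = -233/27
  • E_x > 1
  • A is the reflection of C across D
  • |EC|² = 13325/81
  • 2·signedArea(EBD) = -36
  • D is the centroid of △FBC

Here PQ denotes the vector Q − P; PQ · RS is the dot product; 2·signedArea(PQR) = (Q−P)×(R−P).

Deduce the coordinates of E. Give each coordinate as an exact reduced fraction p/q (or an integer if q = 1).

1. E_x = 10/9  [EA · DF = -233/27 ∩ 2·signedArea(EBD) = -36]
2. E_y = 2/9  [EA · DF = -233/27 ∩ 2·signedArea(EBD) = -36]
   → E = (10/9, 2/9)

E = (10/9, 2/9)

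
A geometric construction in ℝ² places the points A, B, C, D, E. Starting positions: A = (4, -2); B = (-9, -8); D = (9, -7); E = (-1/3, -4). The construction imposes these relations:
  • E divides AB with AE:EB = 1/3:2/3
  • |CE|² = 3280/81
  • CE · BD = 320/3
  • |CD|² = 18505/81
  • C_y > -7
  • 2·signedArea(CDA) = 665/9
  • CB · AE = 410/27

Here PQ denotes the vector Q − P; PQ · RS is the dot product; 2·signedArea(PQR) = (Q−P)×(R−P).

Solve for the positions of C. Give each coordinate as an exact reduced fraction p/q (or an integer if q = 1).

1. C_x = -55/9  [CB · AE = 410/27 ∩ CE · BD = 320/3]
2. C_y = -20/3  [CB · AE = 410/27 ∩ CE · BD = 320/3]
   → C = (-55/9, -20/3)

C = (-55/9, -20/3)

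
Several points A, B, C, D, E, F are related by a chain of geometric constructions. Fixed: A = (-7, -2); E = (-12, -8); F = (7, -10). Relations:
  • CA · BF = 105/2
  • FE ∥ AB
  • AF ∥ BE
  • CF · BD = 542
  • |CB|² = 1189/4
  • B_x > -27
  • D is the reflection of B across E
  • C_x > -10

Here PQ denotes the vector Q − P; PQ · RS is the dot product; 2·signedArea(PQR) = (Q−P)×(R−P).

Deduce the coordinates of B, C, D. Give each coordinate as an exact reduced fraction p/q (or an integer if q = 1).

B = (-26, 0)
C = (-19/2, -5)
D = (2, -16)

1. B_x = -26  [AF ∥ BE ∩ FE ∥ AB]
2. B_y = 0  [AF ∥ BE ∩ FE ∥ AB]
   → B = (-26, 0)
3. C_x = -19/2  [line -33·x + 10·y + -527/2 = 0 ∩ |CB|² = 1189/4]
4. C_y = -5  [line -33·x + 10·y + -527/2 = 0 ∩ |CB|² = 1189/4]
   → C = (-19/2, -5)
5. D_x = 2  [CF · BD = 542 ∩ D is the reflection of B across E]
6. D_y = -16  [CF · BD = 542 ∩ D is the reflection of B across E]
   → D = (2, -16)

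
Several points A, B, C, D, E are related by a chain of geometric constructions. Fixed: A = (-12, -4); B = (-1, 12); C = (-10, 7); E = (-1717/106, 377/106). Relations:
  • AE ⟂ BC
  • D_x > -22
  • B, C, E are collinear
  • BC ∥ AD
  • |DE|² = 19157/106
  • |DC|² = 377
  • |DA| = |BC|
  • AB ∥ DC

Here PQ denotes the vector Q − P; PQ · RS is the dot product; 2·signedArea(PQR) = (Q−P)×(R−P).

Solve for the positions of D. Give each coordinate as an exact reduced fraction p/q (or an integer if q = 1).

1. D_x = -21  [AB ∥ DC ∩ BC ∥ AD]
2. D_y = -9  [AB ∥ DC ∩ BC ∥ AD]
   → D = (-21, -9)

D = (-21, -9)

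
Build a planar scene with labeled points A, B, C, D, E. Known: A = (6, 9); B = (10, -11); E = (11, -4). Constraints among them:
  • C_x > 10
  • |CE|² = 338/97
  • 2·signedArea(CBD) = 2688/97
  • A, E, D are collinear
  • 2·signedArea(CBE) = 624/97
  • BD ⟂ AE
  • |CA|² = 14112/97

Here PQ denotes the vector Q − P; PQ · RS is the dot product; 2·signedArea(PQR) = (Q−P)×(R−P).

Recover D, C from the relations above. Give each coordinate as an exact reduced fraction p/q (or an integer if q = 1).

C = (1002/97, -219/97)
D = (1282/97, -947/97)

1. D_x = 1282/97  [A, E, D are collinear ∩ BD ⟂ AE]
2. D_y = -947/97  [A, E, D are collinear ∩ BD ⟂ AE]
   → D = (1282/97, -947/97)
3. C_x = 1002/97  [2·signedArea(CBD) = 2688/97 ∩ 2·signedArea(CBE) = 624/97]
4. C_y = -219/97  [2·signedArea(CBD) = 2688/97 ∩ 2·signedArea(CBE) = 624/97]
   → C = (1002/97, -219/97)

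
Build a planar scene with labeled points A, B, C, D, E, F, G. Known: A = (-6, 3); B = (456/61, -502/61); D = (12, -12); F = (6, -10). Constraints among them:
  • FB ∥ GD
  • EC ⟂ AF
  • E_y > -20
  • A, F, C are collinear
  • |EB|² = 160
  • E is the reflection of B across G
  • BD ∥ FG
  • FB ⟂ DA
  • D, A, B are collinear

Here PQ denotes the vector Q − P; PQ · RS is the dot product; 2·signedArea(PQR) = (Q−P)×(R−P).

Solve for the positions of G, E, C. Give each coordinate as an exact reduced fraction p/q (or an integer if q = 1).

C = (269694/19093, -358994/19093)
E = (828/61, -1178/61)
G = (642/61, -840/61)

1. G_x = 642/61  [FB ∥ GD ∩ BD ∥ FG]
2. G_y = -840/61  [FB ∥ GD ∩ BD ∥ FG]
   → G = (642/61, -840/61)
3. E_x = 828/61  [E is the reflection of B across G]
4. E_y = -1178/61  [E is the reflection of B across G]
   → E = (828/61, -1178/61)
5. C_x = 269694/19093  [A, F, C are collinear ∩ EC ⟂ AF]
6. C_y = -358994/19093  [A, F, C are collinear ∩ EC ⟂ AF]
   → C = (269694/19093, -358994/19093)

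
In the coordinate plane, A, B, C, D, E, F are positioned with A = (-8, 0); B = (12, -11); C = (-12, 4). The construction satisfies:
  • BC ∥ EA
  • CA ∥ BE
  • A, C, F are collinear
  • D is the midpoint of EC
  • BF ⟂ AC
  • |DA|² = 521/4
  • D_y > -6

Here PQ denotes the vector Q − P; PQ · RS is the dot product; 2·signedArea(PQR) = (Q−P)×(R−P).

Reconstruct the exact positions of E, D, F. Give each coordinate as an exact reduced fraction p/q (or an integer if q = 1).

1. E_x = 16  [BC ∥ EA ∩ CA ∥ BE]
2. E_y = -15  [BC ∥ EA ∩ CA ∥ BE]
   → E = (16, -15)
3. D_x = 2  [D is the midpoint of EC]
4. D_y = -11/2  [D is the midpoint of EC]
   → D = (2, -11/2)
5. F_x = 15/2  [A, C, F are collinear ∩ BF ⟂ AC]
6. F_y = -31/2  [A, C, F are collinear ∩ BF ⟂ AC]
   → F = (15/2, -31/2)

D = (2, -11/2)
E = (16, -15)
F = (15/2, -31/2)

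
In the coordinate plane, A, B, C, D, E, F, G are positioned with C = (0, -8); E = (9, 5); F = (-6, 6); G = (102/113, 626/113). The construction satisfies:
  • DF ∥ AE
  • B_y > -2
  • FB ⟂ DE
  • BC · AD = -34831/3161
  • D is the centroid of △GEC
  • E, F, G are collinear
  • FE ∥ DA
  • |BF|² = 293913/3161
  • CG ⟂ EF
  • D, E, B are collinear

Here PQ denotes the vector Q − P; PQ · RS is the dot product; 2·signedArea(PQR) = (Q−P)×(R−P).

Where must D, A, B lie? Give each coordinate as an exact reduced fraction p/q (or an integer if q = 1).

A = (2068/113, -52/339)
B = (-1014/3161, -5667/3161)
D = (373/113, 287/339)

1. D_x = 373/113  [D is the centroid of △GEC]
2. D_y = 287/339  [D is the centroid of △GEC]
   → D = (373/113, 287/339)
3. A_x = 2068/113  [DF ∥ AE ∩ FE ∥ DA]
4. A_y = -52/339  [DF ∥ AE ∩ FE ∥ DA]
   → A = (2068/113, -52/339)
5. B_x = -1014/3161  [D, E, B are collinear ∩ FB ⟂ DE]
6. B_y = -5667/3161  [D, E, B are collinear ∩ FB ⟂ DE]
   → B = (-1014/3161, -5667/3161)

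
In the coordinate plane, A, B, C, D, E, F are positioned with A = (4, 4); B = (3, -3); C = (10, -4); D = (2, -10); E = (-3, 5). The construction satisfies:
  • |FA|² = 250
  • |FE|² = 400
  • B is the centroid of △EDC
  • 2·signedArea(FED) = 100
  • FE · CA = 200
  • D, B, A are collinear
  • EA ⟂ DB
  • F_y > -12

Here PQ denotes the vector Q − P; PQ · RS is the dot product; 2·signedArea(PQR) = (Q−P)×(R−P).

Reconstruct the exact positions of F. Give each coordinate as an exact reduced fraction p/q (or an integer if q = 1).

F = (9, -11)

1. F_x = 9  [2·signedArea(FED) = 100 ∩ FE · CA = 200]
2. F_y = -11  [2·signedArea(FED) = 100 ∩ FE · CA = 200]
   → F = (9, -11)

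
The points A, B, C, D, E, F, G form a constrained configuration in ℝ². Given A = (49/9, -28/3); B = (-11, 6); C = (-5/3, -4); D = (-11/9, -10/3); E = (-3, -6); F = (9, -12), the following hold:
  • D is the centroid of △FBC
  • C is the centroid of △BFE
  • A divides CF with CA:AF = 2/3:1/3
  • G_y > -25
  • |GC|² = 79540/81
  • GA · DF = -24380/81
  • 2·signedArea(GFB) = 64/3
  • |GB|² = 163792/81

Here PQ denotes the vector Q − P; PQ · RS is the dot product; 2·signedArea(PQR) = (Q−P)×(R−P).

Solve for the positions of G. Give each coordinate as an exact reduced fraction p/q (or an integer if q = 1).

1. G_x = 197/9  [GA · DF = -24380/81 ∩ 2·signedArea(GFB) = 64/3]
2. G_y = -74/3  [GA · DF = -24380/81 ∩ 2·signedArea(GFB) = 64/3]
   → G = (197/9, -74/3)

G = (197/9, -74/3)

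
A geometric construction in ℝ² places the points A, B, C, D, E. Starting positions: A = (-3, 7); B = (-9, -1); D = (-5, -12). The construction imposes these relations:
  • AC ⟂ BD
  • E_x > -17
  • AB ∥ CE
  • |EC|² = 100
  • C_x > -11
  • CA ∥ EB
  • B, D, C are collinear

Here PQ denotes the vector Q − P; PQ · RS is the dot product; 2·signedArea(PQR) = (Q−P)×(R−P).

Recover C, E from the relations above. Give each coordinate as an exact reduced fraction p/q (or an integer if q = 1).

C = (-1489/137, 567/137)
E = (-2311/137, -529/137)

1. C_x = -1489/137  [B, D, C are collinear ∩ AC ⟂ BD]
2. C_y = 567/137  [B, D, C are collinear ∩ AC ⟂ BD]
   → C = (-1489/137, 567/137)
3. E_x = -2311/137  [CA ∥ EB ∩ AB ∥ CE]
4. E_y = -529/137  [CA ∥ EB ∩ AB ∥ CE]
   → E = (-2311/137, -529/137)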